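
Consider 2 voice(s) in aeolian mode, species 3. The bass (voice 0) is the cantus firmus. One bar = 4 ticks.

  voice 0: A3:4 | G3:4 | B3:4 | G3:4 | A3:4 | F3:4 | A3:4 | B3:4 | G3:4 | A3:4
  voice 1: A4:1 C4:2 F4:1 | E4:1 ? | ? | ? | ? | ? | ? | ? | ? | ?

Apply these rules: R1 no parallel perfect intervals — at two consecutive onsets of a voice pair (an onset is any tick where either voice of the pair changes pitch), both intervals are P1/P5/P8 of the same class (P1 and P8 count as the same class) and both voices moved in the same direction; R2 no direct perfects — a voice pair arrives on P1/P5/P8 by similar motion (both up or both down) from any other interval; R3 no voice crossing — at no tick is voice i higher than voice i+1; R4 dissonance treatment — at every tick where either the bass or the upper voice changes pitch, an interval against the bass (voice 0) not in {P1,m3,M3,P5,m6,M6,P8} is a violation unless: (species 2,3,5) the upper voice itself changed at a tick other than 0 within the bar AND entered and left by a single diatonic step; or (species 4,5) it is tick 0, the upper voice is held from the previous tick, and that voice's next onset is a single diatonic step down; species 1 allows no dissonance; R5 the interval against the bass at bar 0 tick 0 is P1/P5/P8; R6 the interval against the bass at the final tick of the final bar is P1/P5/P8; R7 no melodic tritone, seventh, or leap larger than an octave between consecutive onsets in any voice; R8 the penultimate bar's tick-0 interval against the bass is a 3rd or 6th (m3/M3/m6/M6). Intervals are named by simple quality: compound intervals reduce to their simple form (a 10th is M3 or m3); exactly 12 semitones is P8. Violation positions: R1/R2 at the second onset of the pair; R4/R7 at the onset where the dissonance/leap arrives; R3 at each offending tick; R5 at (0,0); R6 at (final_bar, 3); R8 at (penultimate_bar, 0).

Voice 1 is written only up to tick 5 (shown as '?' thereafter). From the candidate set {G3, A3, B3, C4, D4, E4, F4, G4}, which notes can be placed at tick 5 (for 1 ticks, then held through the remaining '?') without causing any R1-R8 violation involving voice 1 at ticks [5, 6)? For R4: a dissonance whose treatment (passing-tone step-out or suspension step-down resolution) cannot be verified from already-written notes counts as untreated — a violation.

G3: legal
A3: violates R4
B3: legal
C4: violates R4
D4: legal
E4: legal
F4: violates R4
G4: legal

{B3, D4, E4, G3, G4}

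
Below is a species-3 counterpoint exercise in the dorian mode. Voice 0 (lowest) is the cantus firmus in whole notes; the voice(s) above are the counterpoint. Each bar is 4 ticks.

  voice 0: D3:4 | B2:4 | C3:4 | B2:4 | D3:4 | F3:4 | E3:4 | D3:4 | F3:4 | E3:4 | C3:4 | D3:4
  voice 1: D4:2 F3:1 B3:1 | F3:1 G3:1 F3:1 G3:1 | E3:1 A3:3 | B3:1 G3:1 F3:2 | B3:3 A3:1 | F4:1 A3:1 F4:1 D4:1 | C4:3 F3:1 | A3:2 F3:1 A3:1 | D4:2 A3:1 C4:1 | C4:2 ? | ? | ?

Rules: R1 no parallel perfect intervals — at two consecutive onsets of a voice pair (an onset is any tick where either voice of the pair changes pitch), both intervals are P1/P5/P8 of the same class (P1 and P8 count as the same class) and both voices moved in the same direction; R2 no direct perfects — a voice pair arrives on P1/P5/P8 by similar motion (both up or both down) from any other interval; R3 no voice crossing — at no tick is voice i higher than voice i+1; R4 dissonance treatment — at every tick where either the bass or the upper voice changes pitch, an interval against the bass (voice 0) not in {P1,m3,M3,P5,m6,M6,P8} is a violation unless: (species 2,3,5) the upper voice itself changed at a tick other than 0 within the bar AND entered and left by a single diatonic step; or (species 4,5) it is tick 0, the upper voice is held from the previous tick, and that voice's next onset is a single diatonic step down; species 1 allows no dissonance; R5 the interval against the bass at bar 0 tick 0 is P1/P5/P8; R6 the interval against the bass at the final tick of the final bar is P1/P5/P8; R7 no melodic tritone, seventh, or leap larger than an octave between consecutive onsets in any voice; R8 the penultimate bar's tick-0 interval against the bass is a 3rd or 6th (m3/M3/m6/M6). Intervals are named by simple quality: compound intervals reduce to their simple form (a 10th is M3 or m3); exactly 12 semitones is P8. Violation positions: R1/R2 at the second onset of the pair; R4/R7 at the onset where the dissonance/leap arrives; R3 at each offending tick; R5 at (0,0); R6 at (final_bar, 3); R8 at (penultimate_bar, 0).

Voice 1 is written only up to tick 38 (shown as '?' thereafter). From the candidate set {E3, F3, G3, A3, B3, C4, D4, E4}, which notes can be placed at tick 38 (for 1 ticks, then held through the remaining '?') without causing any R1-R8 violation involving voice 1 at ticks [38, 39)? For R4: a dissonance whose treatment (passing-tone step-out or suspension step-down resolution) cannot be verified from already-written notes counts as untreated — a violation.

E3: legal
F3: violates R4
G3: legal
A3: violates R4
B3: legal
C4: legal
D4: violates R4
E4: legal

{B3, C4, E3, E4, G3}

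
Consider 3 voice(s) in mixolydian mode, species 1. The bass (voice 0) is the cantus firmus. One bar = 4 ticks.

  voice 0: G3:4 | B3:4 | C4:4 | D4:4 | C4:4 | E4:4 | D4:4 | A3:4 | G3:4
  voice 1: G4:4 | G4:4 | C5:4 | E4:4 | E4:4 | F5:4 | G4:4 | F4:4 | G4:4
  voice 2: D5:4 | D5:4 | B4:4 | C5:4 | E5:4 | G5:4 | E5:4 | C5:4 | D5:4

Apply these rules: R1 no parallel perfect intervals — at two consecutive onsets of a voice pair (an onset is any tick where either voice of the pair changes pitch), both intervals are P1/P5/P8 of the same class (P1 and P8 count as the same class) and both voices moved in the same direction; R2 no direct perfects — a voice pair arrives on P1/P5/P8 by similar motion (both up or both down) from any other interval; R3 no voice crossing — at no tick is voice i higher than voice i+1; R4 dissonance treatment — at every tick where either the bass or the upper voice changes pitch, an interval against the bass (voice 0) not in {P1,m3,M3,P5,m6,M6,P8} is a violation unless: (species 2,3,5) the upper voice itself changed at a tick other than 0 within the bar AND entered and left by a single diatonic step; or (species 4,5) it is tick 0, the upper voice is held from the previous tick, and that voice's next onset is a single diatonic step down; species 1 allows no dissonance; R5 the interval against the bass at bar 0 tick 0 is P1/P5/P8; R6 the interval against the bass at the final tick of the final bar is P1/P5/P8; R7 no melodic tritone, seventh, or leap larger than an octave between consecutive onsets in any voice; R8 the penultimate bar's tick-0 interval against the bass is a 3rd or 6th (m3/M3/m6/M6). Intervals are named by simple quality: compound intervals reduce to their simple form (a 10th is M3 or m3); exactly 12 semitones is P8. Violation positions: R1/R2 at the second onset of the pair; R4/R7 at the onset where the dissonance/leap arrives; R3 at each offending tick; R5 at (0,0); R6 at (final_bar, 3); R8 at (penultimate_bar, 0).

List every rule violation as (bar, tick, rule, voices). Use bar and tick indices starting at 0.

(2, 0, R2, (0, 1))
(2, 0, R3, (1, 2))
(2, 0, R4, (0, 2))
(2, 1, R3, (1, 2))
(2, 2, R3, (1, 2))
(2, 3, R3, (1, 2))
(3, 0, R4, (0, 1))
(3, 0, R4, (0, 2))
(5, 0, R4, (0, 1))
(5, 0, R7, (1,))
(6, 0, R4, (0, 1))
(6, 0, R4, (0, 2))
(6, 0, R7, (1,))
(7, 0, R2, (1, 2))
(8, 0, R1, (1, 2))

bar 0: v0=G3 v1=G4 v2=D5 downbeat P5
bar 1: v0=B3 v1=G4 v2=D5 downbeat m3
bar 2: v0=C4 v1=C5 v2=B4 downbeat M7
bar 3: v0=D4 v1=E4 v2=C5 downbeat m7
bar 4: v0=C4 v1=E4 v2=E5 downbeat M3
bar 5: v0=E4 v1=F5 v2=G5 downbeat m3
bar 6: v0=D4 v1=G4 v2=E5 downbeat M2
bar 7: v0=A3 v1=F4 v2=C5 downbeat m3
bar 8: v0=G3 v1=G4 v2=D5 downbeat P5
  -> R2 @ bar 2 tick 0 v(0, 1): B3/G4 m6 -> C4/C5 P8 similar
  -> R3 @ bar 2 tick 0 v(1, 2): C5 above B4
  -> R4 @ bar 2 tick 0 v(0, 2): C4/B4 M7 untreated
  -> R3 @ bar 2 tick 1 v(1, 2): C5 above B4
  -> R3 @ bar 2 tick 2 v(1, 2): C5 above B4
  -> R3 @ bar 2 tick 3 v(1, 2): C5 above B4
  -> R4 @ bar 3 tick 0 v(0, 1): D4/E4 M2 untreated
  -> R4 @ bar 3 tick 0 v(0, 2): D4/C5 m7 untreated
  -> R4 @ bar 5 tick 0 v(0, 1): E4/F5 m2 untreated
  -> R7 @ bar 5 tick 0 v(1,): E4->F5 leap 13st
  -> R4 @ bar 6 tick 0 v(0, 1): D4/G4 P4 untreated
  -> R4 @ bar 6 tick 0 v(0, 2): D4/E5 M2 untreated
  -> R7 @ bar 6 tick 0 v(1,): F5->G4 leap 10st
  -> R2 @ bar 7 tick 0 v(1, 2): G4/E5 M6 -> F4/C5 P5 similar
  -> R1 @ bar 8 tick 0 v(1, 2): F4/C5 P5 -> G4/D5 P5 similar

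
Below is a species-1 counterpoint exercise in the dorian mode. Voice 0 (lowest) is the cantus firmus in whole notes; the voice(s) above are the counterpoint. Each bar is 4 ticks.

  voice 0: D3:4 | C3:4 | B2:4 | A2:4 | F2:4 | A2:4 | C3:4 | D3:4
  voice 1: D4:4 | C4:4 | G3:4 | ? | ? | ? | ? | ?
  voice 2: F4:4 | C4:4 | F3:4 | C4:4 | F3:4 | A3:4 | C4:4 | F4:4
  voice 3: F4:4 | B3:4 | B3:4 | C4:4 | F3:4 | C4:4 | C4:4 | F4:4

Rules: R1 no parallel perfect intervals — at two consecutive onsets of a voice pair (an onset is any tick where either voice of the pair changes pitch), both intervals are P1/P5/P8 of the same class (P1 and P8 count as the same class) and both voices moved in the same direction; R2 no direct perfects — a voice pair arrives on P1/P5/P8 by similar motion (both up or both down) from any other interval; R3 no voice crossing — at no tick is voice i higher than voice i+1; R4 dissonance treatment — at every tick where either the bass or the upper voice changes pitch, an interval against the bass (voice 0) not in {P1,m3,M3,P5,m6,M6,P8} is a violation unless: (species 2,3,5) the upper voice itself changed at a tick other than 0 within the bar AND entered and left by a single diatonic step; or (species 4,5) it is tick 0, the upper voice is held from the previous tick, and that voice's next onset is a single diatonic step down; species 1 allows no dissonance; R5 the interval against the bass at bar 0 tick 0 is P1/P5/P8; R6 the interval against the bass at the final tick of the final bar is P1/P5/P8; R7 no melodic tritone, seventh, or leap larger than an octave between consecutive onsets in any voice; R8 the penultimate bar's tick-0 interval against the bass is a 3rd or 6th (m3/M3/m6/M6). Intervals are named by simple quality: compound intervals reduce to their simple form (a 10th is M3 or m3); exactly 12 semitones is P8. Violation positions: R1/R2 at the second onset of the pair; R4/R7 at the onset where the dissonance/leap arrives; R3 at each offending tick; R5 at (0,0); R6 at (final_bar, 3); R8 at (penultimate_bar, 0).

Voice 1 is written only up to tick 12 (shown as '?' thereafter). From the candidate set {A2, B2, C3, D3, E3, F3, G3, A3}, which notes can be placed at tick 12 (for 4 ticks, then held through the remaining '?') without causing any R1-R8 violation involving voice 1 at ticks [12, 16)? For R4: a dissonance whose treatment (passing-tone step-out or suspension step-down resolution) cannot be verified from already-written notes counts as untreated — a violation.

{A3, C3, F3}

A2: violates R2,R7
B2: violates R4
C3: legal
D3: violates R4
E3: violates R2
F3: legal
G3: violates R4
A3: legal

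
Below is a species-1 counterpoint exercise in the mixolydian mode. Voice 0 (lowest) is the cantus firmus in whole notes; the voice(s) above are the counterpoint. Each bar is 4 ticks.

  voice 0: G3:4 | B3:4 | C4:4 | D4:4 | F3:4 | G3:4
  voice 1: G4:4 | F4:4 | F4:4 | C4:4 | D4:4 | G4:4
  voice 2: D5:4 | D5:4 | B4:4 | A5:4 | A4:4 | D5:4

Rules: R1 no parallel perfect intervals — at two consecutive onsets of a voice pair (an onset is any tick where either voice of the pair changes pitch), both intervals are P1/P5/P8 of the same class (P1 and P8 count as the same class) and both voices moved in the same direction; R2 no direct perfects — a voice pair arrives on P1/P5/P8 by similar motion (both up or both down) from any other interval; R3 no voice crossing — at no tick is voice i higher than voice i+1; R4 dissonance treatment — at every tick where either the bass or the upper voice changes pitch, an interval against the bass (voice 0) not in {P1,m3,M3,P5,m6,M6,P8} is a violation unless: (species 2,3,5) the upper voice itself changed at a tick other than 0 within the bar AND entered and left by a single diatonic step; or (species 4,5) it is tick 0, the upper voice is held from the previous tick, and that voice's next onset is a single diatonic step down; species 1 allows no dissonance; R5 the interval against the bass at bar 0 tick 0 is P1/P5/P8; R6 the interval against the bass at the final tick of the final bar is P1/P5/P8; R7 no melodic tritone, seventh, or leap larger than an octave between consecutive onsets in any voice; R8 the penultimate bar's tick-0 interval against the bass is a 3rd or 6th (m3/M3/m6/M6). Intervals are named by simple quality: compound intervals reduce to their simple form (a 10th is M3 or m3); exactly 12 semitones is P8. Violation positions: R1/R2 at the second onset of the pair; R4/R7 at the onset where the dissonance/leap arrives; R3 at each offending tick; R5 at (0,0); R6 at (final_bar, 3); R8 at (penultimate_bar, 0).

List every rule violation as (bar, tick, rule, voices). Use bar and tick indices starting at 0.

bar 0: v0=G3 v1=G4 v2=D5 downbeat P5
bar 1: v0=B3 v1=F4 v2=D5 downbeat m3
bar 2: v0=C4 v1=F4 v2=B4 downbeat M7
bar 3: v0=D4 v1=C4 v2=A5 downbeat P5
bar 4: v0=F3 v1=D4 v2=A4 downbeat M3
bar 5: v0=G3 v1=G4 v2=D5 downbeat P5
  -> R4 @ bar 1 tick 0 v(0, 1): B3/F4 TT untreated
  -> R4 @ bar 2 tick 0 v(0, 1): C4/F4 P4 untreated
  -> R4 @ bar 2 tick 0 v(0, 2): C4/B4 M7 untreated
  -> R2 @ bar 3 tick 0 v(0, 2): C4/B4 M7 -> D4/A5 P5 similar
  -> R3 @ bar 3 tick 0 v(0, 1): D4 above C4
  -> R4 @ bar 3 tick 0 v(0, 1): D4/C4 M2 untreated
  -> R7 @ bar 3 tick 0 v(2,): B4->A5 leap 10st
  -> R3 @ bar 3 tick 1 v(0, 1): D4 above C4
  -> R3 @ bar 3 tick 2 v(0, 1): D4 above C4
  -> R3 @ bar 3 tick 3 v(0, 1): D4 above C4
  -> R1 @ bar 5 tick 0 v(1, 2): D4/A4 P5 -> G4/D5 P5 similar
  -> R2 @ bar 5 tick 0 v(0, 1): F3/D4 M6 -> G3/G4 P8 similar
  -> R2 @ bar 5 tick 0 v(0, 2): F3/A4 M3 -> G3/D5 P5 similar

(1, 0, R4, (0, 1))
(2, 0, R4, (0, 1))
(2, 0, R4, (0, 2))
(3, 0, R2, (0, 2))
(3, 0, R3, (0, 1))
(3, 0, R4, (0, 1))
(3, 0, R7, (2,))
(3, 1, R3, (0, 1))
(3, 2, R3, (0, 1))
(3, 3, R3, (0, 1))
(5, 0, R1, (1, 2))
(5, 0, R2, (0, 1))
(5, 0, R2, (0, 2))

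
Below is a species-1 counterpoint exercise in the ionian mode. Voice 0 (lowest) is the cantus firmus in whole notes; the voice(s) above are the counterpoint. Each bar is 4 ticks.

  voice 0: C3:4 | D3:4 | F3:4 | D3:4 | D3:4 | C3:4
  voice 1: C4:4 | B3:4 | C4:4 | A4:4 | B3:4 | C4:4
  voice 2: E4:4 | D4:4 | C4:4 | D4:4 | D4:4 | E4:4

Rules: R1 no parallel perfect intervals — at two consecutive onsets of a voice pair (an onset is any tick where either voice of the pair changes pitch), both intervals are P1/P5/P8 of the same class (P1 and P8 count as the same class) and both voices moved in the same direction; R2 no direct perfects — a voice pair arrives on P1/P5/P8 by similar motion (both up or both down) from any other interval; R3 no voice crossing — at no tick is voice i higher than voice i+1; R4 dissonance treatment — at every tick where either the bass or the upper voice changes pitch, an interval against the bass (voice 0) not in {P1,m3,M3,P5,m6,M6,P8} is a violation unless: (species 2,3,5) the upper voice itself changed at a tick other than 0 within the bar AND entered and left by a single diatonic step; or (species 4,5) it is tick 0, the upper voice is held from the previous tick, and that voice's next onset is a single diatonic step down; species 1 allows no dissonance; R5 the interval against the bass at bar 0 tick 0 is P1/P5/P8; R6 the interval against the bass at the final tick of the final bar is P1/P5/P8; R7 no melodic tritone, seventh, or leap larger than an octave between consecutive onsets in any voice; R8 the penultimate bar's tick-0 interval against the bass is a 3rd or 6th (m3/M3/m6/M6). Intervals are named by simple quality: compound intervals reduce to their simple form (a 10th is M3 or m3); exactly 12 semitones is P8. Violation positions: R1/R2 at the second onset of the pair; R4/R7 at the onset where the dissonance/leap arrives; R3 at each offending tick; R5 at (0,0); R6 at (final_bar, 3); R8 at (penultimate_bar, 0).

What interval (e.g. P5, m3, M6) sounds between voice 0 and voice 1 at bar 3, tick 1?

P5

voice 0=D3 voice 1=A4 -> P5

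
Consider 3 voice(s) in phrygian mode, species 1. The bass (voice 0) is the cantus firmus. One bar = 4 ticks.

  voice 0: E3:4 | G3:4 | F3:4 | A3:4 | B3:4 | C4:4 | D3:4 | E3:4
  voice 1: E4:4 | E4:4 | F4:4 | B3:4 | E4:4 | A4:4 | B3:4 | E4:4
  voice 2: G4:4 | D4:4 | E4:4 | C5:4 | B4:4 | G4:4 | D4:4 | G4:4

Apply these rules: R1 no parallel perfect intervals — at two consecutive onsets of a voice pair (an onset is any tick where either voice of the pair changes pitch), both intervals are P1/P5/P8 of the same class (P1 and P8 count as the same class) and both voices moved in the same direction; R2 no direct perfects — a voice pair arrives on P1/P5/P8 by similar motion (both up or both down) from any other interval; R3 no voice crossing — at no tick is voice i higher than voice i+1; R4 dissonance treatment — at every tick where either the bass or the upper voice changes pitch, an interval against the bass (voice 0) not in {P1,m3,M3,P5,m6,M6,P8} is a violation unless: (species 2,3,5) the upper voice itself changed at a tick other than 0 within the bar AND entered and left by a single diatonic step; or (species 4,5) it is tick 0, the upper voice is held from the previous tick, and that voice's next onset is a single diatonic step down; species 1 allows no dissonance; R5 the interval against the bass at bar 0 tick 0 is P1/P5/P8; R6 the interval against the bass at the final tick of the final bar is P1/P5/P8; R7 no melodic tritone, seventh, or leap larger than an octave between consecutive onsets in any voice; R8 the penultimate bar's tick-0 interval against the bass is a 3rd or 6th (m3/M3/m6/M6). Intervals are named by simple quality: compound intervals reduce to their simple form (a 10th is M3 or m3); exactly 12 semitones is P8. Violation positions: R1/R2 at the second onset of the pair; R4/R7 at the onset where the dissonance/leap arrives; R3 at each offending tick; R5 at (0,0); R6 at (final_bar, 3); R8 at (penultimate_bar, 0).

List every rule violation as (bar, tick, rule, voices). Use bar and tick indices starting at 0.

(0, 0, R5, (0, 2))
(1, 0, R3, (1, 2))
(1, 1, R3, (1, 2))
(1, 2, R3, (1, 2))
(1, 3, R3, (1, 2))
(2, 0, R3, (1, 2))
(2, 0, R4, (0, 2))
(2, 1, R3, (1, 2))
(2, 2, R3, (1, 2))
(2, 3, R3, (1, 2))
(3, 0, R4, (0, 1))
(3, 0, R7, (1,))
(4, 0, R4, (0, 1))
(5, 0, R3, (1, 2))
(5, 1, R3, (1, 2))
(5, 2, R3, (1, 2))
(5, 3, R3, (1, 2))
(6, 0, R2, (0, 2))
(6, 0, R7, (0,))
(6, 0, R7, (1,))
(6, 0, R8, (0, 2))
(7, 0, R2, (0, 1))
(7, 3, R6, (0, 2))

bar 0: v0=E3 v1=E4 v2=G4 downbeat m3
bar 1: v0=G3 v1=E4 v2=D4 downbeat P5
bar 2: v0=F3 v1=F4 v2=E4 downbeat M7
bar 3: v0=A3 v1=B3 v2=C5 downbeat m3
bar 4: v0=B3 v1=E4 v2=B4 downbeat P8
bar 5: v0=C4 v1=A4 v2=G4 downbeat P5
bar 6: v0=D3 v1=B3 v2=D4 downbeat P8
bar 7: v0=E3 v1=E4 v2=G4 downbeat m3
  -> R5 @ bar 0 tick 0 v(0, 2): opens on m3
  -> R3 @ bar 1 tick 0 v(1, 2): E4 above D4
  -> R3 @ bar 1 tick 1 v(1, 2): E4 above D4
  -> R3 @ bar 1 tick 2 v(1, 2): E4 above D4
  -> R3 @ bar 1 tick 3 v(1, 2): E4 above D4
  -> R3 @ bar 2 tick 0 v(1, 2): F4 above E4
  -> R4 @ bar 2 tick 0 v(0, 2): F3/E4 M7 untreated
  -> R3 @ bar 2 tick 1 v(1, 2): F4 above E4
  -> R3 @ bar 2 tick 2 v(1, 2): F4 above E4
  -> R3 @ bar 2 tick 3 v(1, 2): F4 above E4
  -> R4 @ bar 3 tick 0 v(0, 1): A3/B3 M2 untreated
  -> R7 @ bar 3 tick 0 v(1,): F4->B3 leap 6st
  -> R4 @ bar 4 tick 0 v(0, 1): B3/E4 P4 untreated
  -> R3 @ bar 5 tick 0 v(1, 2): A4 above G4
  -> R3 @ bar 5 tick 1 v(1, 2): A4 above G4
  -> R3 @ bar 5 tick 2 v(1, 2): A4 above G4
  -> R3 @ bar 5 tick 3 v(1, 2): A4 above G4
  -> R2 @ bar 6 tick 0 v(0, 2): C4/G4 P5 -> D3/D4 P8 similar
  -> R7 @ bar 6 tick 0 v(0,): C4->D3 leap 10st
  -> R7 @ bar 6 tick 0 v(1,): A4->B3 leap 10st
  -> R8 @ bar 6 tick 0 v(0, 2): penult P8 not 3rd/6th
  -> R2 @ bar 7 tick 0 v(0, 1): D3/B3 M6 -> E3/E4 P8 similar
  -> R6 @ bar 7 tick 3 v(0, 2): closes on m3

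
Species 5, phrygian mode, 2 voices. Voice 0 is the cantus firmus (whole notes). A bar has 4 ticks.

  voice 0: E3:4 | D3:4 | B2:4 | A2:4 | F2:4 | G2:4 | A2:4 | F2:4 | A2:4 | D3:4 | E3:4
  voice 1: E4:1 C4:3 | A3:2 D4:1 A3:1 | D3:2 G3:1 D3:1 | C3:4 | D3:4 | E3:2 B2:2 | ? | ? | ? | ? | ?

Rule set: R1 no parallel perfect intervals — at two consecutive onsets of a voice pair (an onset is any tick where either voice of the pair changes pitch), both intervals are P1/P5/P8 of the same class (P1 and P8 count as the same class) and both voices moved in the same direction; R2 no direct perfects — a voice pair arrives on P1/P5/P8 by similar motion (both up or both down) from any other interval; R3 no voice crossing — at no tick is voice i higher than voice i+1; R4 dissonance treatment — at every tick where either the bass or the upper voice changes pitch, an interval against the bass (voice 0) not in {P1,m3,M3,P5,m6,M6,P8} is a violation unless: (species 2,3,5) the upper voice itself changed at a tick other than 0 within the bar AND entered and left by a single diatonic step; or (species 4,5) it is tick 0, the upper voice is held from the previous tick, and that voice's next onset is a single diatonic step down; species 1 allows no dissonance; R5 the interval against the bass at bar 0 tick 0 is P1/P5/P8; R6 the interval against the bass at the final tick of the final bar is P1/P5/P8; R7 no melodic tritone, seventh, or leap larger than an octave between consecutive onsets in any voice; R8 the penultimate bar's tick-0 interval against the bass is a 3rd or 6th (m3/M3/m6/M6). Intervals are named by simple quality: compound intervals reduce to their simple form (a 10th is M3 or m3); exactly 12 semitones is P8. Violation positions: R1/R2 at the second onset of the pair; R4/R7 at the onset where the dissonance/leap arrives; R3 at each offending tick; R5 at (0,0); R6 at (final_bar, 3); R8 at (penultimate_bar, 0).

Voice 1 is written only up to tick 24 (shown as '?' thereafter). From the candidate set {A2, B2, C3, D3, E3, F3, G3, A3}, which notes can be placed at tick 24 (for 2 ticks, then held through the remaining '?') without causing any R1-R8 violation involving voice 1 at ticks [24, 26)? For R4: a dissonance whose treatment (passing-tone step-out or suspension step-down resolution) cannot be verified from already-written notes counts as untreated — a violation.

A2: legal
B2: violates R4
C3: legal
D3: violates R4
E3: violates R2
F3: violates R7
G3: violates R4
A3: violates R2,R7

{A2, C3}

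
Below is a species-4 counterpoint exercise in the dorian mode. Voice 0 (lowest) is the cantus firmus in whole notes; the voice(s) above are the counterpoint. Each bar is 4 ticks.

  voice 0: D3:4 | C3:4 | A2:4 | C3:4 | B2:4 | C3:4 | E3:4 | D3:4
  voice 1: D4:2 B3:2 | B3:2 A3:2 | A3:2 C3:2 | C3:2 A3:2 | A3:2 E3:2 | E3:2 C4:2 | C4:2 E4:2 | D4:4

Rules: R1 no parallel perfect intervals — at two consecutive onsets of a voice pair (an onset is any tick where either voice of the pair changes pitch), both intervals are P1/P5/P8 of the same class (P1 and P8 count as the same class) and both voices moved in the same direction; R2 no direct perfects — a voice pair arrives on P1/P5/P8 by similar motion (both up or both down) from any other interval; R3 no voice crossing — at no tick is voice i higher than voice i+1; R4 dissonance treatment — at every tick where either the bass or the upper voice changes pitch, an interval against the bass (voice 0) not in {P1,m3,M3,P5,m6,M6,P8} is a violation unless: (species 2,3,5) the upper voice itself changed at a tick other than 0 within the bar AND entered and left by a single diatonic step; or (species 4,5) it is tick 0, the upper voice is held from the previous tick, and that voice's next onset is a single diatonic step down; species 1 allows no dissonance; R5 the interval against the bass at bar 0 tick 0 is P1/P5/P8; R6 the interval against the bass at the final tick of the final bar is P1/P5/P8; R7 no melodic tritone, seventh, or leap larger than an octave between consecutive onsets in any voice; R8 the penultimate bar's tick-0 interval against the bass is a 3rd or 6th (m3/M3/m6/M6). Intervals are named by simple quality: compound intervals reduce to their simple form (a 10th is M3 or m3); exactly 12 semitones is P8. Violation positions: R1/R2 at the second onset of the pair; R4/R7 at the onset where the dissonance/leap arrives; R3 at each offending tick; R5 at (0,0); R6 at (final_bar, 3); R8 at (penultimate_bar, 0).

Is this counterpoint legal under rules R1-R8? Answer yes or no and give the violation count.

bar 0: v0=D3 v1=D4 (P8)
bar 1: v0=C3 v1=B3 (M7)
bar 2: v0=A2 v1=A3 (P8)
bar 3: v0=C3 v1=C3 (P1)
bar 4: v0=B2 v1=A3 (m7)
bar 5: v0=C3 v1=E3 (M3)
bar 6: v0=E3 v1=C4 (m6)
bar 7: v0=D3 v1=D4 (P8)
  R4 @ bar4.0: B2/A3 m7 untreated
  R4 @ bar4.2: B2/E3 P4 untreated
  R1 @ bar7.0: E3/E4 P8 -> D3/D4 P8 similar

No (3 violations)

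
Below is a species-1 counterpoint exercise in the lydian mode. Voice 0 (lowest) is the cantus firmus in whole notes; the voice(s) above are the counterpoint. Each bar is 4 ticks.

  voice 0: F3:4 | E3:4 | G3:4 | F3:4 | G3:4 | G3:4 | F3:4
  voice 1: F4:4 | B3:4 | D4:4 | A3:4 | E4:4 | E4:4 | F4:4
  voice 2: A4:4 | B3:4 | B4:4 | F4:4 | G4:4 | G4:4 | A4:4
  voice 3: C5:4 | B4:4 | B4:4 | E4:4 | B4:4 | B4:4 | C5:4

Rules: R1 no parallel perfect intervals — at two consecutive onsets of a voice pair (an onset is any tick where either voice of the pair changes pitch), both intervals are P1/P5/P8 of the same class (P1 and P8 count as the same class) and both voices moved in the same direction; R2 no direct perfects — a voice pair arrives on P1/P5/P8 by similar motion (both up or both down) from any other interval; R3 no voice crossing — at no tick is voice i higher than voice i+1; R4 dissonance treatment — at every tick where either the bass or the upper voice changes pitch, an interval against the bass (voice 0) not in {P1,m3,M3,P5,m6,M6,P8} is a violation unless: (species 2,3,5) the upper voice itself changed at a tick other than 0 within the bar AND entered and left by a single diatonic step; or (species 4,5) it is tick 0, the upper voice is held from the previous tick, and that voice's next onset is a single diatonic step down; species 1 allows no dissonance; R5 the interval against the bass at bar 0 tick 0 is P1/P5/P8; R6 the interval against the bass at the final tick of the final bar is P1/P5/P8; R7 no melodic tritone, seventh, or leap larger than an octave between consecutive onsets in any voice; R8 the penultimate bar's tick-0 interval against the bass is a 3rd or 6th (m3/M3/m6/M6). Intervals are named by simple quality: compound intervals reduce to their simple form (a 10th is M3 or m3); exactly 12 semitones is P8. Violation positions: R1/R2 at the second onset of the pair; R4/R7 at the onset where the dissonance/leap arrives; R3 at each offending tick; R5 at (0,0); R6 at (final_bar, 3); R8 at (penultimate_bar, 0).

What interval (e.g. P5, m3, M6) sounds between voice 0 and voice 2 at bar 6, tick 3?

voice 0=F3 voice 2=A4 -> M3

M3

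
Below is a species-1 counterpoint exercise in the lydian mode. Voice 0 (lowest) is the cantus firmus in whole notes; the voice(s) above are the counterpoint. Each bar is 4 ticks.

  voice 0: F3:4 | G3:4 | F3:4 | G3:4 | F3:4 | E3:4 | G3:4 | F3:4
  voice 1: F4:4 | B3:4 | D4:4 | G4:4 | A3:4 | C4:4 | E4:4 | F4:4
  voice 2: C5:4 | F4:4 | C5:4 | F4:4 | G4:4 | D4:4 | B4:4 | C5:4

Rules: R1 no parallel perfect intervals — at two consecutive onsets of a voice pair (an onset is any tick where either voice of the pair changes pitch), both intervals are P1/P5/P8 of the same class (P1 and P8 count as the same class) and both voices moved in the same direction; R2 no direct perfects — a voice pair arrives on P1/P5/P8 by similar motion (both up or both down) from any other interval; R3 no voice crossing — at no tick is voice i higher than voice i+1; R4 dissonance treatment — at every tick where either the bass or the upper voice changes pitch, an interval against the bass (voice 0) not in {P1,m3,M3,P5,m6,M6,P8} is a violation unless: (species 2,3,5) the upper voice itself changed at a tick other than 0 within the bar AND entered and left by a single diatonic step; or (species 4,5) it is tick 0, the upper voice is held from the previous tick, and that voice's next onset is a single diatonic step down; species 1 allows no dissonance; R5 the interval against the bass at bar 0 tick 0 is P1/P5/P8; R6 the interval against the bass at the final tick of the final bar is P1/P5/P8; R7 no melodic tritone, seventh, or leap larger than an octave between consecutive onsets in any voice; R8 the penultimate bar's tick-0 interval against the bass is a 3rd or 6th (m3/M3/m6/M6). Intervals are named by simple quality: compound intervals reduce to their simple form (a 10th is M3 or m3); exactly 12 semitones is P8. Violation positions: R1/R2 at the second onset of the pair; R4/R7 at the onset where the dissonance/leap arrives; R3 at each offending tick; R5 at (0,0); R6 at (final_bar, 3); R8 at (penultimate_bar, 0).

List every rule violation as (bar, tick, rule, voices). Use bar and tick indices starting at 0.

(1, 0, R4, (0, 2))
(1, 0, R7, (1,))
(3, 0, R2, (0, 1))
(3, 0, R3, (1, 2))
(3, 0, R4, (0, 2))
(3, 1, R3, (1, 2))
(3, 2, R3, (1, 2))
(3, 3, R3, (1, 2))
(4, 0, R4, (0, 2))
(4, 0, R7, (1,))
(5, 0, R4, (0, 2))
(6, 0, R2, (1, 2))
(7, 0, R1, (1, 2))

bar 0: v0=F3 v1=F4 v2=C5 downbeat P5
bar 1: v0=G3 v1=B3 v2=F4 downbeat m7
bar 2: v0=F3 v1=D4 v2=C5 downbeat P5
bar 3: v0=G3 v1=G4 v2=F4 downbeat m7
bar 4: v0=F3 v1=A3 v2=G4 downbeat M2
bar 5: v0=E3 v1=C4 v2=D4 downbeat m7
bar 6: v0=G3 v1=E4 v2=B4 downbeat M3
bar 7: v0=F3 v1=F4 v2=C5 downbeat P5
  -> R4 @ bar 1 tick 0 v(0, 2): G3/F4 m7 untreated
  -> R7 @ bar 1 tick 0 v(1,): F4->B3 leap 6st
  -> R2 @ bar 3 tick 0 v(0, 1): F3/D4 M6 -> G3/G4 P8 similar
  -> R3 @ bar 3 tick 0 v(1, 2): G4 above F4
  -> R4 @ bar 3 tick 0 v(0, 2): G3/F4 m7 untreated
  -> R3 @ bar 3 tick 1 v(1, 2): G4 above F4
  -> R3 @ bar 3 tick 2 v(1, 2): G4 above F4
  -> R3 @ bar 3 tick 3 v(1, 2): G4 above F4
  -> R4 @ bar 4 tick 0 v(0, 2): F3/G4 M2 untreated
  -> R7 @ bar 4 tick 0 v(1,): G4->A3 leap 10st
  -> R4 @ bar 5 tick 0 v(0, 2): E3/D4 m7 untreated
  -> R2 @ bar 6 tick 0 v(1, 2): C4/D4 M2 -> E4/B4 P5 similar
  -> R1 @ bar 7 tick 0 v(1, 2): E4/B4 P5 -> F4/C5 P5 similar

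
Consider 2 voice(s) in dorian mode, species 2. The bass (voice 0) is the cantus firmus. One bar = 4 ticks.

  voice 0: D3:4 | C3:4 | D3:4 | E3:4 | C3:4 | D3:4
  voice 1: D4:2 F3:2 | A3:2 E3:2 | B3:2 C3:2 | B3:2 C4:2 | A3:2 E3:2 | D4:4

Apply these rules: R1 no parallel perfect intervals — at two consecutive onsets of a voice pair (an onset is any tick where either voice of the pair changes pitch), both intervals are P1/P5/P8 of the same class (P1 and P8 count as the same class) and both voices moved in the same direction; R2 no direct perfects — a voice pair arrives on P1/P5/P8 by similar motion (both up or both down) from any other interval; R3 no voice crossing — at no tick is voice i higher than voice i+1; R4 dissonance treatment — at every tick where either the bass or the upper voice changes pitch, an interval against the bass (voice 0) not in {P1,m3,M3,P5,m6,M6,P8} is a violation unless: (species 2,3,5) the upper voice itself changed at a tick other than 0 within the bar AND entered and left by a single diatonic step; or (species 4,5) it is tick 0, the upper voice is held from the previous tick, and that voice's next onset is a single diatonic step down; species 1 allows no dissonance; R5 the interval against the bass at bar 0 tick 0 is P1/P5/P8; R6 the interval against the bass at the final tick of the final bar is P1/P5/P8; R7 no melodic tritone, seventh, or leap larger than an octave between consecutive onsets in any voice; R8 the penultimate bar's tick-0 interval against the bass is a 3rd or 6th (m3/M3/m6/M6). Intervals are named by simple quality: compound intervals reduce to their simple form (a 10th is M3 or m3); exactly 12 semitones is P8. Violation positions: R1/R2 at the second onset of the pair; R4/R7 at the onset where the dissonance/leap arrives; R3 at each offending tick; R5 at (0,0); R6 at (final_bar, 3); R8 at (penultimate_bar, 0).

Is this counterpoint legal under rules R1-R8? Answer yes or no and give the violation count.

No (8 violations)

bar 0: v0=D3 v1=D4 (P8)
bar 1: v0=C3 v1=A3 (M6)
bar 2: v0=D3 v1=B3 (M6)
bar 3: v0=E3 v1=B3 (P5)
bar 4: v0=C3 v1=A3 (M6)
bar 5: v0=D3 v1=D4 (P8)
  R3 @ bar2.2: D3 above C3
  R4 @ bar2.2: D3/C3 M2 untreated
  R7 @ bar2.2: B3->C3 leap 11st
  R3 @ bar2.3: D3 above C3
  R2 @ bar3.0: D3/C3 M2 -> E3/B3 P5 similar
  R7 @ bar3.0: C3->B3 leap 11st
  R2 @ bar5.0: C3/E3 M3 -> D3/D4 P8 similar
  R7 @ bar5.0: E3->D4 leap 10st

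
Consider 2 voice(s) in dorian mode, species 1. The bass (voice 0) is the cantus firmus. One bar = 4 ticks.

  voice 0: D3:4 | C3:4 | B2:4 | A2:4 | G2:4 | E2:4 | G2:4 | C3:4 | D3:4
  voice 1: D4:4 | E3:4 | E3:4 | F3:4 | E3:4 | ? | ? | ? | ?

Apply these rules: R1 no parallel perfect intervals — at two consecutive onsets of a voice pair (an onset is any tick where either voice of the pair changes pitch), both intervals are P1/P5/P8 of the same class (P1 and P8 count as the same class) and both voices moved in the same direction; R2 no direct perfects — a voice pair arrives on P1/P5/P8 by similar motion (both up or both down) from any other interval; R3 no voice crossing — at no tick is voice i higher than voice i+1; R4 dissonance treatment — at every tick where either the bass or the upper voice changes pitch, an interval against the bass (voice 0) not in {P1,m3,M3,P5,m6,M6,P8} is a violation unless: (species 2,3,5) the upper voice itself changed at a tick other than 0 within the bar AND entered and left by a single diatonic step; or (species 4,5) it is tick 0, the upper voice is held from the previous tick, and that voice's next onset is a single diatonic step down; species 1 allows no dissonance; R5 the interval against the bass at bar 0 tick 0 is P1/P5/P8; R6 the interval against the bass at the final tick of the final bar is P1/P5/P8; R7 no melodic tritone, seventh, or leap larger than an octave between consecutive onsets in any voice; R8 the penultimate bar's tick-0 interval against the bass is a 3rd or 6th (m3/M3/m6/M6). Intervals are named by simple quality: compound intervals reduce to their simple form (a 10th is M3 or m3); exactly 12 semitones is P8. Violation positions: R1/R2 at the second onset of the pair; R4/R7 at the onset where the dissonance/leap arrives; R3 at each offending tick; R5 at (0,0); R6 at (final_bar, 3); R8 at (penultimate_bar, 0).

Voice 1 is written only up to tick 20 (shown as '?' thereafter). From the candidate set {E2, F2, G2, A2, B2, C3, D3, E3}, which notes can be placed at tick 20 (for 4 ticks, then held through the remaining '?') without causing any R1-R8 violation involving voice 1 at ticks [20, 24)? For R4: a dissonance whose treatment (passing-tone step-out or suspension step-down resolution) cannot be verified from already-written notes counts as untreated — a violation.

{C3, E3, G2}

E2: violates R2
F2: violates R4,R7
G2: legal
A2: violates R4
B2: violates R2
C3: legal
D3: violates R4
E3: legal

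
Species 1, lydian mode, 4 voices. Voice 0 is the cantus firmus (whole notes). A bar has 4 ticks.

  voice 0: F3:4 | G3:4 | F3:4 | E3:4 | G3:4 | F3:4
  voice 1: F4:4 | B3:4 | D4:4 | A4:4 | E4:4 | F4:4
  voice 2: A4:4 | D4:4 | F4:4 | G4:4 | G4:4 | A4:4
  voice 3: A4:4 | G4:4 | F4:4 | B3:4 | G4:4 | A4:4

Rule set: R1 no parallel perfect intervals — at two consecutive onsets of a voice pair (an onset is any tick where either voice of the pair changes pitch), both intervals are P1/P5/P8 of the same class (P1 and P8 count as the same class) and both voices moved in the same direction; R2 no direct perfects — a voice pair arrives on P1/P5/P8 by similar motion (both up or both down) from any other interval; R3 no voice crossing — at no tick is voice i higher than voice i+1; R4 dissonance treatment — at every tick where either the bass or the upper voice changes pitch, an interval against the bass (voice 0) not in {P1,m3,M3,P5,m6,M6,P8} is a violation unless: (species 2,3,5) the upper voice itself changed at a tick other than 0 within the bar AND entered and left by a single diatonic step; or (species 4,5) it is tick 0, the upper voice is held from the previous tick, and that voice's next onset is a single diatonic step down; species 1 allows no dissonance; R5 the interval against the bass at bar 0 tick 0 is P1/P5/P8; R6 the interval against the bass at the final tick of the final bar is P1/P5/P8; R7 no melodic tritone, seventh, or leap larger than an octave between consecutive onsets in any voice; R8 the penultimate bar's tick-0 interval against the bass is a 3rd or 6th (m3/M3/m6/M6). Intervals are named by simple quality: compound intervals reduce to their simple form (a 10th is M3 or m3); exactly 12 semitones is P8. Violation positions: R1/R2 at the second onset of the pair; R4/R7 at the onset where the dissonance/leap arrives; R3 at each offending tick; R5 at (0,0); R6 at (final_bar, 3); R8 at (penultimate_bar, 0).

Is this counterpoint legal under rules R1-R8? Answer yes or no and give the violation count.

bar 0: v0=F3 v1=F4 v2=A4 v3=A4 (M3)
bar 1: v0=G3 v1=B3 v2=D4 v3=G4 (P8)
bar 2: v0=F3 v1=D4 v2=F4 v3=F4 (P8)
bar 3: v0=E3 v1=A4 v2=G4 v3=B3 (P5)
bar 4: v0=G3 v1=E4 v2=G4 v3=G4 (P8)
bar 5: v0=F3 v1=F4 v2=A4 v3=A4 (M3)
  R5 @ bar0.0: opens on M3
  R5 @ bar0.0: opens on M3
  R7 @ bar1.0: F4->B3 leap 6st
  R1 @ bar2.0: G3/G4 P8 -> F3/F4 P8 similar
  R2 @ bar3.0: F3/F4 P8 -> E3/B3 P5 similar
  R3 @ bar3.0: A4 above G4
  R3 @ bar3.0: G4 above B3
  R4 @ bar3.0: E3/A4 P4 untreated
  R7 @ bar3.0: F4->B3 leap 6st
  R3 @ bar3.1: A4 above G4
  R3 @ bar3.1: G4 above B3
  R3 @ bar3.2: A4 above G4
  R3 @ bar3.2: G4 above B3
  R3 @ bar3.3: A4 above G4
  R3 @ bar3.3: G4 above B3
  R2 @ bar4.0: E3/B3 P5 -> G3/G4 P8 similar
  R8 @ bar4.0: penult P8 not 3rd/6th
  R8 @ bar4.0: penult P8 not 3rd/6th
  R1 @ bar5.0: G4/G4 P1 -> A4/A4 P1 similar
  R6 @ bar5.3: closes on M3
  R6 @ bar5.3: closes on M3

No (21 violations)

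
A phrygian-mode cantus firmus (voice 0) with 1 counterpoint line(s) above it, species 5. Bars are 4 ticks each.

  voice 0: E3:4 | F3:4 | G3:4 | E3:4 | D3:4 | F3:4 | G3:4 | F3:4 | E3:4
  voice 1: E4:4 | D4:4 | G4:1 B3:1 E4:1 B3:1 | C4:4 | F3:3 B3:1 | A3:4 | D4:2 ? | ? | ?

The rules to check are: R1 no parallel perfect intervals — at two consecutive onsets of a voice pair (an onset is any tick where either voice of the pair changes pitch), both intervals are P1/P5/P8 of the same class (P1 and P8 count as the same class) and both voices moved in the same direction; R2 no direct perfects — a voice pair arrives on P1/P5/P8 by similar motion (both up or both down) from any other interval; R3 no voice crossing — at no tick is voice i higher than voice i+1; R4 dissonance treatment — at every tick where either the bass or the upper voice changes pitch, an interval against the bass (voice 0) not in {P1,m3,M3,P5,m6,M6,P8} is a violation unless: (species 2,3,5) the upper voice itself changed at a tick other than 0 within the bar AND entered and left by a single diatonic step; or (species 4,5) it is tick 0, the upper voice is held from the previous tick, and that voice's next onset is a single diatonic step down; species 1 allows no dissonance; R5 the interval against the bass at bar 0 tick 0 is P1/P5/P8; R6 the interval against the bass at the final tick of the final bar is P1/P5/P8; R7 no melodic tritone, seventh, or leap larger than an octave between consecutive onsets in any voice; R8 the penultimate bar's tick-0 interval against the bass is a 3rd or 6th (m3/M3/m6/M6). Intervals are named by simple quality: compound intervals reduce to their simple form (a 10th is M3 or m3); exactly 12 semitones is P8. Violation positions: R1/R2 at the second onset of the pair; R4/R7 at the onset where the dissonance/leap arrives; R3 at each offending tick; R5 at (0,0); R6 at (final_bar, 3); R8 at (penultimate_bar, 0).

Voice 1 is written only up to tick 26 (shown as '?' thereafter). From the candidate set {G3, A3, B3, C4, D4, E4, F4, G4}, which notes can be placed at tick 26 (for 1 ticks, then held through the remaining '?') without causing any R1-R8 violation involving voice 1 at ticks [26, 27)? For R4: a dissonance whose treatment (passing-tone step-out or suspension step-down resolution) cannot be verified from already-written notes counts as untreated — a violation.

G3: legal
A3: violates R4
B3: legal
C4: violates R4
D4: legal
E4: legal
F4: violates R4
G4: legal

{B3, D4, E4, G3, G4}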